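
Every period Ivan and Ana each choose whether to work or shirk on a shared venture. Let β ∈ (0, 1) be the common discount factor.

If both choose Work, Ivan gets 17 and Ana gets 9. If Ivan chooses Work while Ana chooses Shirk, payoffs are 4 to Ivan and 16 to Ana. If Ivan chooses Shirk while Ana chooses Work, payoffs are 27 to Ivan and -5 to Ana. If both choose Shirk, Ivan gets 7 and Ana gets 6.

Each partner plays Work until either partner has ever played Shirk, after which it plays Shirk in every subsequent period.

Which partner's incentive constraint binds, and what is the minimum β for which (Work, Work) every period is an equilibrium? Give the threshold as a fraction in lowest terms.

Ana; β ≥ 7/10

Ivan's threshold: (27−17)/(27−7) = 1/2.
Ana's threshold: (16−9)/(16−6) = 7/10.
1/2 < 7/10, so Ana binds and β* = 7/10.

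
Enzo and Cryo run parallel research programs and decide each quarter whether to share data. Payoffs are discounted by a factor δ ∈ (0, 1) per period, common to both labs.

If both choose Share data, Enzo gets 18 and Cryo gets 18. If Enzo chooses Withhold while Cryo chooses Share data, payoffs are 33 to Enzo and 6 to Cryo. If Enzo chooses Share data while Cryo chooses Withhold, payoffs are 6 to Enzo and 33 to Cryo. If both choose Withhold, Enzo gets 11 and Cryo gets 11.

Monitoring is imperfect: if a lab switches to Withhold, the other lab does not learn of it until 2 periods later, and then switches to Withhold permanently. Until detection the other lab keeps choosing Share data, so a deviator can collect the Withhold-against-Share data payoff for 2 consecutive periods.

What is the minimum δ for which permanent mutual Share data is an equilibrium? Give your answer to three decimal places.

The best deviation is to choose Withhold for all 2 undetected periods, earning 33 each, then 11 forever once detected.
Deviation value: 33(1−δ^2)/(1−δ) + 11δ^2/(1−δ); cooperation value: 18/(1−δ).
IC: 18 ≥ 33(1−δ^2) + 11δ^2 = 33 − 22δ^2.
So δ^2 ≥ 15/22, giving δ ≥ (15/22)^(1/2) ≈ 0.826.

0.826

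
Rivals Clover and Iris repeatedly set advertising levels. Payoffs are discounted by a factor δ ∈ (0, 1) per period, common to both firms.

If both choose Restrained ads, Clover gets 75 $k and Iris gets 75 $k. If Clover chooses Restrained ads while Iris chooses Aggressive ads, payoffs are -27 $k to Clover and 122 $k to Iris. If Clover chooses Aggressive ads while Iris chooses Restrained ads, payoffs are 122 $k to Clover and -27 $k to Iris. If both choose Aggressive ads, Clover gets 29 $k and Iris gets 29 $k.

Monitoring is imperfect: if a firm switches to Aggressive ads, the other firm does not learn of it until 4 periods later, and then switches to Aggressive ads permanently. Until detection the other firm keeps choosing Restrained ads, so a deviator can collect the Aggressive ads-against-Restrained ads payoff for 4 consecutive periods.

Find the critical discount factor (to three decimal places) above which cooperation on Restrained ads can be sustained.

0.843

Deviating for the 4 undetected periods gains 122−75 = 47 per period over cooperation, then loses 75−29 = 46 per period forever once punishment starts.
Gain: 47(1 + δ + … + δ^3); loss: 46·δ^4/(1−δ).
No profitable deviation ⇔ 47(1−δ^4) ≤ 46·δ^4, i.e. δ^4 ≥ 47/(47+46) = 47/93.
Hence δ ≥ (47/93)^(1/4) ≈ 0.843.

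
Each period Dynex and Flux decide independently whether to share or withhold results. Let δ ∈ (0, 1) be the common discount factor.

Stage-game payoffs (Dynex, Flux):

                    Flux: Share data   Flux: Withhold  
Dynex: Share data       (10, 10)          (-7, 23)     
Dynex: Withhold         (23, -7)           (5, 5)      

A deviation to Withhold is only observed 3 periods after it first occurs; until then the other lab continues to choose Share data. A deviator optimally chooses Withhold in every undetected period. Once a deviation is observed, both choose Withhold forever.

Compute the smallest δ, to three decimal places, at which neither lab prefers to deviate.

0.897

Deviating for the 3 undetected periods gains 23−10 = 13 per period over cooperation, then loses 10−5 = 5 per period forever once punishment starts.
Gain: 13(1 + δ + … + δ^2); loss: 5·δ^3/(1−δ).
No profitable deviation ⇔ 13(1−δ^3) ≤ 5·δ^3, i.e. δ^3 ≥ 13/(13+5) = 13/18.
Hence δ ≥ (13/18)^(1/3) ≈ 0.897.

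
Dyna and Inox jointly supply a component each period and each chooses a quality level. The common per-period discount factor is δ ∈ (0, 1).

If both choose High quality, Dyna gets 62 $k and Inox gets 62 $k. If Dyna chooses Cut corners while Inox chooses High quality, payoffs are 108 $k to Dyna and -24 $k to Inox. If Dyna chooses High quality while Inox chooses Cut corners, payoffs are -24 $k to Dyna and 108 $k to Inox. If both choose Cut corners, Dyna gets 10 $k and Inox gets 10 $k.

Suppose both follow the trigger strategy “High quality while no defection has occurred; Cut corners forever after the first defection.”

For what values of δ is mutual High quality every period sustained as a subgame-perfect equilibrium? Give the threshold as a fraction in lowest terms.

Cooperation forever yields 62 each period: 62/(1−δ).
Deviating yields 108 once, then 10 forever: 108 + 10δ/(1−δ).
No profitable deviation requires 62/(1−δ) ≥ 108 + 10δ/(1−δ).
Multiplying by (1−δ): 62 ≥ 108(1−δ) + 10δ = 108 − 98δ.
So 98δ ≥ 46, i.e. δ ≥ 46/98 = 23/49.

23/49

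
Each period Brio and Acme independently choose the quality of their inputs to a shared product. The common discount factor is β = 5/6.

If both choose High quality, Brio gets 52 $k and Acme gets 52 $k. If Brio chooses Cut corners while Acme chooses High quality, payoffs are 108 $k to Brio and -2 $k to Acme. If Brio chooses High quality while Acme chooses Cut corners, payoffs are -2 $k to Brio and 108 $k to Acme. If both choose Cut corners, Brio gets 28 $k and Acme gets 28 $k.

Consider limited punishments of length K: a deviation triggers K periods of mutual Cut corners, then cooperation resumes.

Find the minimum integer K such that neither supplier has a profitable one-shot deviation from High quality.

Need Σ_{k=1}^{K} β^k ≥ (108−52)/(52−28) = 2.3333 at β = 5/6.
At K = 3 the sum is 2.1065 < 2.3333; at K = 4 it is 2.5887 ≥ 2.3333.
So the minimum punishment length is K = 4.

4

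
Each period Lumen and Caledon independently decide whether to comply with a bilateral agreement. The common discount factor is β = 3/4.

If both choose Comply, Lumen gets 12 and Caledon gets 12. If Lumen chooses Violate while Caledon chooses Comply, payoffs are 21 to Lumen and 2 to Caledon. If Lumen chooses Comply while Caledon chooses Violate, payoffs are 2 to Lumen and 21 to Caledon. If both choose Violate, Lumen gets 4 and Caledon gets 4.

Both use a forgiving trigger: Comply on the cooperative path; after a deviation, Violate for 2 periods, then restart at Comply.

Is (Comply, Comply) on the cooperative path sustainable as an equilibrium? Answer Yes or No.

A one-shot deviation gives 21 now, then 4 for 2 periods, then back to 12.
Gain from deviating: (21−12) today; loss: (12−4) in each of the next 2 periods.
No-deviation condition: (12−4)(β+…+β^2) ≥ 21−12, i.e. β+…+β^2 ≥ 9/8.
At β = 3/4: β+…+β^2 = 1.3125 ≥ 1.1250.
So cooperation is sustainable.

Yes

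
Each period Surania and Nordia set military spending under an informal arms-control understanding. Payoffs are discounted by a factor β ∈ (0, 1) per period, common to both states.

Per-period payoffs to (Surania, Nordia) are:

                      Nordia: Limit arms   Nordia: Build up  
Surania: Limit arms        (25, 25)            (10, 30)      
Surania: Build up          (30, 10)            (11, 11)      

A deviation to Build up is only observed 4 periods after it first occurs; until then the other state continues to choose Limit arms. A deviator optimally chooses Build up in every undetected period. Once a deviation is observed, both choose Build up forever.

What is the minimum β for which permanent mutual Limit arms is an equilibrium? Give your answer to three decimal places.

Deviating for the 4 undetected periods gains 30−25 = 5 per period over cooperation, then loses 25−11 = 14 per period forever once punishment starts.
Gain: 5(1 + β + … + β^3); loss: 14·β^4/(1−β).
No profitable deviation ⇔ 5(1−β^4) ≤ 14·β^4, i.e. β^4 ≥ 5/(5+14) = 5/19.
Hence β ≥ (5/19)^(1/4) ≈ 0.716.

0.716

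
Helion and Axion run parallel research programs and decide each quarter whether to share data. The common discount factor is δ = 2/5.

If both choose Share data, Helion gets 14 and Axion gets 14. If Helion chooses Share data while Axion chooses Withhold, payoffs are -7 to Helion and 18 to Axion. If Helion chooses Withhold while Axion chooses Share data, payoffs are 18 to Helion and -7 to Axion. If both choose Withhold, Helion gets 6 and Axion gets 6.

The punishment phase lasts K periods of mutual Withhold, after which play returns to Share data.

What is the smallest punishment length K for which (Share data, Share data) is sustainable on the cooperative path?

Need Σ_{k=1}^{K} δ^k ≥ (18−14)/(14−6) = 0.5000 at δ = 2/5.
At K = 1 the sum is 0.4000 < 0.5000; at K = 2 it is 0.5600 ≥ 0.5000.
So the minimum punishment length is K = 2.

2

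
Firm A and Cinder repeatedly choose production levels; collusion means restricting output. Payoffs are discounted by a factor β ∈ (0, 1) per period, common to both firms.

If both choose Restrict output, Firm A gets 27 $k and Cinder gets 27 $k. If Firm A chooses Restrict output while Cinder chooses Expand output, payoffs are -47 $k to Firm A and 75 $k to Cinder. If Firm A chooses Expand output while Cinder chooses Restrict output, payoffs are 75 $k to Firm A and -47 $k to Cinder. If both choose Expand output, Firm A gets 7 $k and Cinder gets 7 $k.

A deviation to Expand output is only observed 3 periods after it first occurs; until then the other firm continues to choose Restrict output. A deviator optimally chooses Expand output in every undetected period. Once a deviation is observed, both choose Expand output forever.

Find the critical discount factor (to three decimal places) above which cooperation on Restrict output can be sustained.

0.890

The best deviation is to choose Expand output for all 3 undetected periods, earning 75 each, then 7 forever once detected.
Deviation value: 75(1−β^3)/(1−β) + 7β^3/(1−β); cooperation value: 27/(1−β).
IC: 27 ≥ 75(1−β^3) + 7β^3 = 75 − 68β^3.
So β^3 ≥ 48/68 = 12/17, giving β ≥ (12/17)^(1/3) ≈ 0.890.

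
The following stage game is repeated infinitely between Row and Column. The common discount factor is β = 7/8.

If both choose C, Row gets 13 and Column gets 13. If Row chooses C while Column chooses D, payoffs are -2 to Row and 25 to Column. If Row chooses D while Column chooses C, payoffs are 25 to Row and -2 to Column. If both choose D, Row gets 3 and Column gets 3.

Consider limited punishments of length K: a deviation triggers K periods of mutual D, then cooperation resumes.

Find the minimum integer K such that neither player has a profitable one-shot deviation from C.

IC: β(1−β^K)/(1−β) ≥ (25−13)/(13−3) = 6/5.
With β = 7/8: need 1 − β^K ≥ 6/5·(1−7/8)/(7/8), i.e. β^K ≤ 0.8286.
Since (7/8)^1 = 0.8750 and (7/8)^2 = 0.7656, the smallest such K is 2.

2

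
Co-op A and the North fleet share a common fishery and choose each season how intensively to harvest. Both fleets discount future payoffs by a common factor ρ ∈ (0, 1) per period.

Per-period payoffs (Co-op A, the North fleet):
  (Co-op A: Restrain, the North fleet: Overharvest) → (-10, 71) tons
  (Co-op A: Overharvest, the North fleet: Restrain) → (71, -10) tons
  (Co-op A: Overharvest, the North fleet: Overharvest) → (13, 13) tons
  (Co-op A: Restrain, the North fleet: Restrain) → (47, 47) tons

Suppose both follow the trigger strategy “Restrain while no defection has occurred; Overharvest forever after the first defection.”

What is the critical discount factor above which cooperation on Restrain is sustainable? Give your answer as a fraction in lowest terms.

47/(1−ρ) ≥ 71 + 13ρ/(1−ρ)
47 ≥ 71 − 58ρ
ρ ≥ 24/58 = 12/29.

12/29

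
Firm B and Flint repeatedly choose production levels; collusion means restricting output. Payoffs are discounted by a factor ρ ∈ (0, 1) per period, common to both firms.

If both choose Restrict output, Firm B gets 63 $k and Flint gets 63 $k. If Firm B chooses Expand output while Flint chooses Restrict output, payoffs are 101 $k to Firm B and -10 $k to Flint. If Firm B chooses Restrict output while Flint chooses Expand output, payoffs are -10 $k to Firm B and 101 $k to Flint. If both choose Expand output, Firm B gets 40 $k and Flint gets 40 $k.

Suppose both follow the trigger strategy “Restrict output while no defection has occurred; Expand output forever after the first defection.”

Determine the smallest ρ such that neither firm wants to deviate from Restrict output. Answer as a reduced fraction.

38/61

Cooperation forever yields 63 each period: 63/(1−ρ).
Deviating yields 101 once, then 40 forever: 101 + 40ρ/(1−ρ).
No profitable deviation requires 63/(1−ρ) ≥ 101 + 40ρ/(1−ρ).
Multiplying by (1−ρ): 63 ≥ 101(1−ρ) + 40ρ = 101 − 61ρ.
So 61ρ ≥ 38, i.e. ρ ≥ 38/61.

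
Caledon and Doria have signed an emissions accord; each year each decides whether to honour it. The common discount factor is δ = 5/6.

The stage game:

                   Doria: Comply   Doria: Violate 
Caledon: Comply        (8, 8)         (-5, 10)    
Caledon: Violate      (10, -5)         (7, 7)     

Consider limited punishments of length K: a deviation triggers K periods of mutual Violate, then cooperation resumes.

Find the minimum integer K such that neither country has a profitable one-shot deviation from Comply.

No profitable deviation requires (8−7)(δ+…+δ^K) ≥ 10−8, i.e. δ+…+δ^K ≥ 2 ≈ 2.0000.
With δ = 5/6, the partial sums are K=1: 0.8333, K=2: 1.5278, K=3: 2.1065.
K = 3 is the first length at which the sum reaches 2.0000.

3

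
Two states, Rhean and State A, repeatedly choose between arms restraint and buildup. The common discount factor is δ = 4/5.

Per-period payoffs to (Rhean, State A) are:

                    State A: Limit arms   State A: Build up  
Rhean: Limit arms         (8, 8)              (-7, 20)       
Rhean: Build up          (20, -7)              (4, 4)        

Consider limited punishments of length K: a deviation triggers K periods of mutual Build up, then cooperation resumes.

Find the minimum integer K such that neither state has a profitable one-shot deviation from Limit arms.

IC: δ(1−δ^K)/(1−δ) ≥ (20−8)/(8−4) = 3.
With δ = 4/5: need 1 − δ^K ≥ 3·(1−4/5)/(4/5), i.e. δ^K ≤ 0.2500.
Since (4/5)^6 = 0.2621 and (4/5)^7 = 0.2097, the smallest such K is 7.

7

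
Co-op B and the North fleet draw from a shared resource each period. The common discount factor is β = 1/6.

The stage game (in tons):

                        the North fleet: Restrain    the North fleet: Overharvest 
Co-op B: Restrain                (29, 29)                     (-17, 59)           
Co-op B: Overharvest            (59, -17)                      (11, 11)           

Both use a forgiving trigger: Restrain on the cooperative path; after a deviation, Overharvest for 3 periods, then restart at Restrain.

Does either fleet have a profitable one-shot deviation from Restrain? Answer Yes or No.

Yes

IC: β+…+β^3 ≥ (59−29)/(29−11) = 5/3.
At β = 1/6: partial sum = 0.1991 < 1.6667. Cooperation not sustainable.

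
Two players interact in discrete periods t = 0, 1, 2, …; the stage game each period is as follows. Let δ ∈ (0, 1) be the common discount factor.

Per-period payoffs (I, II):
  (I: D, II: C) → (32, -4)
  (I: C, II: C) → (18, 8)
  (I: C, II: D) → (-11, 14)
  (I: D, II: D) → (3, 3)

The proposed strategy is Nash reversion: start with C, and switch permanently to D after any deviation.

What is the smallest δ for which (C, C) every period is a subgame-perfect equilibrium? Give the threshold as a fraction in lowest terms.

I's threshold: (32−18)/(32−3) = 14/29.
II's threshold: (14−8)/(14−3) = 6/11.
14/29 < 6/11, so II binds and δ* = 6/11.

6/11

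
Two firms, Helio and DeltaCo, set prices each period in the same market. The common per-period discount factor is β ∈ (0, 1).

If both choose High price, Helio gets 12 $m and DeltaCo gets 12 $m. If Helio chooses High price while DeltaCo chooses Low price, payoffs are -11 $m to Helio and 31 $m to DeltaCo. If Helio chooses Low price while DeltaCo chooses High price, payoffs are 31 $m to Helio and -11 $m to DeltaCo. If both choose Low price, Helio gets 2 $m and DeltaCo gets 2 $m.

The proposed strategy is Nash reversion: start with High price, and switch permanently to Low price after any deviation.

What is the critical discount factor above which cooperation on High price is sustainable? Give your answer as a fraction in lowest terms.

One-period gain from deviating is 31 − 12 = 19. The loss is 12 − 2 = 10 in every subsequent period, with present value 10·β/(1−β).
Deviation is unprofitable when 10·β/(1−β) ≥ 19, i.e. β/(1−β) ≥ 19/10.
Equivalently β ≥ 19/(19+10) = 19/29.

19/29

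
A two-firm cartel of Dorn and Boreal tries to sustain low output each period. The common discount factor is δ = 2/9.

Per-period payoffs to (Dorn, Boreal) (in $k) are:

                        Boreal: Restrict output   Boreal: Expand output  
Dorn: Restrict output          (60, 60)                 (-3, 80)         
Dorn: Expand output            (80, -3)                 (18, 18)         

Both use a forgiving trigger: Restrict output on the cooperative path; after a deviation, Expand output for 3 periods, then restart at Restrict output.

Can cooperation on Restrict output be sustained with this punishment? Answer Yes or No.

No

IC: δ+…+δ^3 ≥ (80−60)/(60−18) = 10/21.
At δ = 2/9: partial sum = 0.2826 < 0.4762. Cooperation not sustainable.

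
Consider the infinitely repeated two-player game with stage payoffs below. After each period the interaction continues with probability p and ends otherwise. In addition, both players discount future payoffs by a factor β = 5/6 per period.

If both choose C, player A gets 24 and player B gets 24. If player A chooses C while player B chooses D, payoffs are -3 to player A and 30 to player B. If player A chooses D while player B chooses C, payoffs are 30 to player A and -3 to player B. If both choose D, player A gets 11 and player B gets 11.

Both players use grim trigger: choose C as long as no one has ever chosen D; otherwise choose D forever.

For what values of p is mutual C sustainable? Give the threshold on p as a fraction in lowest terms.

With continuation probability p and discount β, the effective per-period discount factor is βp.
Grim-trigger IC: βp ≥ (30−24)/(30−11) = 6/19.
So p ≥ (6/19)/(5/6) = 36/95.

36/95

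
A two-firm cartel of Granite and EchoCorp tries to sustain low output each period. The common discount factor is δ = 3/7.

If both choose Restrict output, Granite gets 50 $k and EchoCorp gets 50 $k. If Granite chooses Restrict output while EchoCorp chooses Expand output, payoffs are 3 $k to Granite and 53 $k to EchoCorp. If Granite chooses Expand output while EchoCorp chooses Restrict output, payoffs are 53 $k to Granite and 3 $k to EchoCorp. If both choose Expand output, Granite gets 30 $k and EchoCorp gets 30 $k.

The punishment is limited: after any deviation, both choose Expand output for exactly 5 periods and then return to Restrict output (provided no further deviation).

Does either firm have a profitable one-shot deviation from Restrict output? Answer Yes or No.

A one-shot deviation gives 53 now, then 30 for 5 periods, then back to 50.
Gain from deviating: (53−50) today; loss: (50−30) in each of the next 5 periods.
No-deviation condition: (50−30)(δ+…+δ^5) ≥ 53−50, i.e. δ+…+δ^5 ≥ 3/20.
At δ = 3/7: δ+…+δ^5 = 0.7392 ≥ 0.1500.
So cooperation is sustainable.

No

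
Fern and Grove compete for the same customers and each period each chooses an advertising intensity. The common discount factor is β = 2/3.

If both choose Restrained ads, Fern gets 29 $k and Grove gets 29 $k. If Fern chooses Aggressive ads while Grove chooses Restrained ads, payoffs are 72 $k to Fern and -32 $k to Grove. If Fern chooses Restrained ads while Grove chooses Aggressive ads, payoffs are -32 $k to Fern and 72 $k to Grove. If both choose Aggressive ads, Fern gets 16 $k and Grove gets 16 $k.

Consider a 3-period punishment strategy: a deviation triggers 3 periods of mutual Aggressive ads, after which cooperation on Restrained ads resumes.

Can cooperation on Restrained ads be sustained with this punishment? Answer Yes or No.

No

IC: β+…+β^3 ≥ (72−29)/(29−16) = 43/13.
At β = 2/3: partial sum = 1.4074 < 3.3077. Cooperation not sustainable.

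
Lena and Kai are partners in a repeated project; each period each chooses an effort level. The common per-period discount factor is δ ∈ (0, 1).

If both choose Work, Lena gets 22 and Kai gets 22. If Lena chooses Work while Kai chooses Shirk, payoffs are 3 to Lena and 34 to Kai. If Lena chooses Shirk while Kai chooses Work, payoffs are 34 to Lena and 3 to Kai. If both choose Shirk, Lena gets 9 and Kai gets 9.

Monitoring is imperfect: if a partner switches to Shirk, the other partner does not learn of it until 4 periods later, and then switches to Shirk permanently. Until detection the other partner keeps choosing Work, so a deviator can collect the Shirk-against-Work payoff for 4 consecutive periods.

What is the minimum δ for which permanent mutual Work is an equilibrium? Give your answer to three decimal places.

Deviating for the 4 undetected periods gains 34−22 = 12 per period over cooperation, then loses 22−9 = 13 per period forever once punishment starts.
Gain: 12(1 + δ + … + δ^3); loss: 13·δ^4/(1−δ).
No profitable deviation ⇔ 12(1−δ^4) ≤ 13·δ^4, i.e. δ^4 ≥ 12/(12+13) = 12/25.
Hence δ ≥ (12/25)^(1/4) ≈ 0.832.

0.832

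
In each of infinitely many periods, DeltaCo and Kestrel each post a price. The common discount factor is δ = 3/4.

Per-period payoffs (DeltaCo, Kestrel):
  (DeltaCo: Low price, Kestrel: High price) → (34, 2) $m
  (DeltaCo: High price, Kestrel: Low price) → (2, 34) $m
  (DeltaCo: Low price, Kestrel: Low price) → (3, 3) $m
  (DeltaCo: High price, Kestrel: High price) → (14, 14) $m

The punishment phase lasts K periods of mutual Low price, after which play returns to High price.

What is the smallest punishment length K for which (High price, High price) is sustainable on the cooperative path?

4

No profitable deviation requires (14−3)(δ+…+δ^K) ≥ 34−14, i.e. δ+…+δ^K ≥ 20/11 ≈ 1.8182.
With δ = 3/4, the partial sums are K=1: 0.7500, K=2: 1.3125, K=3: 1.7344, K=4: 2.0508.
K = 4 is the first length at which the sum reaches 1.8182.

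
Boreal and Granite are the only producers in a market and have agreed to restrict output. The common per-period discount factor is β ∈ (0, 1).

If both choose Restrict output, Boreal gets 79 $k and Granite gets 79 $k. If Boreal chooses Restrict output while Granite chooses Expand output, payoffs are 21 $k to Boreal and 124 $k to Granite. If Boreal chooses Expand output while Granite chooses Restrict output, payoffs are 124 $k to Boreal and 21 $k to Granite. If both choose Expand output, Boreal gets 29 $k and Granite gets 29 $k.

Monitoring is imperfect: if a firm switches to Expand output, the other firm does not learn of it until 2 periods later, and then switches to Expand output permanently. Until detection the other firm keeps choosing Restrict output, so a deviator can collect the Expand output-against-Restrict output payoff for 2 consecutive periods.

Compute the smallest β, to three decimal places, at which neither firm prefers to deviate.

0.688

The best deviation is to choose Expand output for all 2 undetected periods, earning 124 each, then 29 forever once detected.
Deviation value: 124(1−β^2)/(1−β) + 29β^2/(1−β); cooperation value: 79/(1−β).
IC: 79 ≥ 124(1−β^2) + 29β^2 = 124 − 95β^2.
So β^2 ≥ 45/95 = 9/19, giving β ≥ (9/19)^(1/2) ≈ 0.688.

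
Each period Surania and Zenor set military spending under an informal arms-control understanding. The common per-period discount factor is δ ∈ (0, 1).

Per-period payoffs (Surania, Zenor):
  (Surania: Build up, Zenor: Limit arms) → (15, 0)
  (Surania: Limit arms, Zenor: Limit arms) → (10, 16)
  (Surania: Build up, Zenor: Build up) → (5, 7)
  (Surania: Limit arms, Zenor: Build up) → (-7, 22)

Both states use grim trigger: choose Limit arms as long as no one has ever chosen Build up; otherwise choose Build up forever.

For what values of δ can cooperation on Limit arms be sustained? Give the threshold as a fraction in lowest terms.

Surania's threshold: (15−10)/(15−5) = 1/2.
Zenor's threshold: (22−16)/(22−7) = 2/5.
1/2 > 2/5, so Surania binds and δ* = 1/2.

1/2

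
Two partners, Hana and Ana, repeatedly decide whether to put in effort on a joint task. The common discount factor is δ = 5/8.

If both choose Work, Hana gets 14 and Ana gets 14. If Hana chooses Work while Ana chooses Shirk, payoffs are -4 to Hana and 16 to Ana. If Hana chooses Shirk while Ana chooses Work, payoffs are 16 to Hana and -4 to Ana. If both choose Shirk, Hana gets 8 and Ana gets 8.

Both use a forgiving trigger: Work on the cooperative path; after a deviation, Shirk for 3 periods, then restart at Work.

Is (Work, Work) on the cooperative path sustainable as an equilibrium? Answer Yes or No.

IC: δ+…+δ^3 ≥ (16−14)/(14−8) = 1/3.
At δ = 5/8: partial sum = 1.2598 ≥ 0.3333. Cooperation sustainable.

Yes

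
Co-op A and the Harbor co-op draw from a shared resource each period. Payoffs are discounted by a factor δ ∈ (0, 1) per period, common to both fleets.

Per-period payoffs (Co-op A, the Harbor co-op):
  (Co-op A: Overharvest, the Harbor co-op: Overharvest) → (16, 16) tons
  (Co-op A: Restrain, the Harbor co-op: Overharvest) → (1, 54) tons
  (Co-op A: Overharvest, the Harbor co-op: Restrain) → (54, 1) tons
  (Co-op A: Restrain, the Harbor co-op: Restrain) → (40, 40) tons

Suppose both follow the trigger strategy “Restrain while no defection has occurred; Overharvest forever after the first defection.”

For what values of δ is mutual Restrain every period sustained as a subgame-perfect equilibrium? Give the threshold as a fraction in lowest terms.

7/19

Cooperation forever yields 40 each period: 40/(1−δ).
Deviating yields 54 once, then 16 forever: 54 + 16δ/(1−δ).
No profitable deviation requires 40/(1−δ) ≥ 54 + 16δ/(1−δ).
Multiplying by (1−δ): 40 ≥ 54(1−δ) + 16δ = 54 − 38δ.
So 38δ ≥ 14, i.e. δ ≥ 14/38 = 7/19.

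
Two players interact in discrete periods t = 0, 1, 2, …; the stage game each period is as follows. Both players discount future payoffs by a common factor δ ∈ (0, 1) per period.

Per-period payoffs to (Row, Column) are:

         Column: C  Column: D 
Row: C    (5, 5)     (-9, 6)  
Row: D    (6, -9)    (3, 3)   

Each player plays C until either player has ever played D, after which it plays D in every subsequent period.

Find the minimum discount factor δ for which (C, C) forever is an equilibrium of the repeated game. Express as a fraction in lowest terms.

Under grim trigger the critical discount factor is (T−C)/(T−P) with T = 6, C = 5, P = 3.
δ* = (6−5)/(6−3) = 1/3.

1/3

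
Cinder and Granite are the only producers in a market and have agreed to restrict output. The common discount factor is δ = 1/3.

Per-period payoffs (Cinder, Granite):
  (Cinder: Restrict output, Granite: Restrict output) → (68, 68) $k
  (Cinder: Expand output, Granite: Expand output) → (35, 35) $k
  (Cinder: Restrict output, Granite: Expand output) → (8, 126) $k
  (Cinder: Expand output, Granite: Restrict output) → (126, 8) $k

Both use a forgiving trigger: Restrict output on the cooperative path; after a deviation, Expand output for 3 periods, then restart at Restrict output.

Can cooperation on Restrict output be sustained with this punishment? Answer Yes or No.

A one-shot deviation gives 126 now, then 35 for 3 periods, then back to 68.
Gain from deviating: (126−68) today; loss: (68−35) in each of the next 3 periods.
No-deviation condition: (68−35)(δ+…+δ^3) ≥ 126−68, i.e. δ+…+δ^3 ≥ 58/33.
At δ = 1/3: δ+…+δ^3 = 0.4815 < 1.7576.
So cooperation is not sustainable.

No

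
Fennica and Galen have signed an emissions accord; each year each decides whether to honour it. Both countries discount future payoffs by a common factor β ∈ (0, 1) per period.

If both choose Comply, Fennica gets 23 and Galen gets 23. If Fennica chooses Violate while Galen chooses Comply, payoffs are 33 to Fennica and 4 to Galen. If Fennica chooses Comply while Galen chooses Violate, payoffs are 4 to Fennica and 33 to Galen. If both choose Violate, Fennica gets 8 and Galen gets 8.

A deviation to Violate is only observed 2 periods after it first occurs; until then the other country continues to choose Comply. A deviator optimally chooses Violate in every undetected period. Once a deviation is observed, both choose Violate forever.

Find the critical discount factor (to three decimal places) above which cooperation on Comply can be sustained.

0.632

Deviating for the 2 undetected periods gains 33−23 = 10 per period over cooperation, then loses 23−8 = 15 per period forever once punishment starts.
Gain: 10(1 + β + … + β^1); loss: 15·β^2/(1−β).
No profitable deviation ⇔ 10(1−β^2) ≤ 15·β^2, i.e. β^2 ≥ 10/(10+15) = 2/5.
Hence β ≥ (2/5)^(1/2) ≈ 0.632.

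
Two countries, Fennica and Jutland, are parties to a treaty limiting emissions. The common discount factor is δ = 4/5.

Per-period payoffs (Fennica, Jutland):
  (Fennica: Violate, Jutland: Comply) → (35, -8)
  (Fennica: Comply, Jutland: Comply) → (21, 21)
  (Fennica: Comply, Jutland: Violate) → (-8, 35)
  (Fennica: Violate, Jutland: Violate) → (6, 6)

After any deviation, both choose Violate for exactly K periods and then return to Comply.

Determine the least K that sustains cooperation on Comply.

No profitable deviation requires (21−6)(δ+…+δ^K) ≥ 35−21, i.e. δ+…+δ^K ≥ 14/15 ≈ 0.9333.
With δ = 4/5, the partial sums are K=1: 0.8000, K=2: 1.4400.
K = 2 is the first length at which the sum reaches 0.9333.

2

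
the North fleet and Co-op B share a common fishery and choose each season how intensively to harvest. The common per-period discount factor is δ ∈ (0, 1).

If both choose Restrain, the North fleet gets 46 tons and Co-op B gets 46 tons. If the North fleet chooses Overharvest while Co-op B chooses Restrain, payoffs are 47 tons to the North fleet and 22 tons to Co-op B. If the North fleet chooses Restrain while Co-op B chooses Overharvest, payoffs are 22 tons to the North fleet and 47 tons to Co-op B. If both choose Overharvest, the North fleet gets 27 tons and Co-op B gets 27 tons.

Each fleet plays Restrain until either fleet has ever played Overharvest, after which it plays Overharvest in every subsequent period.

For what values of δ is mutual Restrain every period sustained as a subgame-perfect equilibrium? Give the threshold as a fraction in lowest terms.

46/(1−δ) ≥ 47 + 27δ/(1−δ)
46 ≥ 47 − 20δ
δ ≥ 1/20.

1/20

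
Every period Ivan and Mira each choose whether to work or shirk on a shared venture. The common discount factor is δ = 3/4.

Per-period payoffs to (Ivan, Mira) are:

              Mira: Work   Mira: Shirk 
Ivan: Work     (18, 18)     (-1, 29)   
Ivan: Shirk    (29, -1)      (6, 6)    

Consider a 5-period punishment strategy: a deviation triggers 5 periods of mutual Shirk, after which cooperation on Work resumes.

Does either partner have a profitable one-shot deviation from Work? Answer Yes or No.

A one-shot deviation gives 29 now, then 6 for 5 periods, then back to 18.
Gain from deviating: (29−18) today; loss: (18−6) in each of the next 5 periods.
No-deviation condition: (18−6)(δ+…+δ^5) ≥ 29−18, i.e. δ+…+δ^5 ≥ 11/12.
At δ = 3/4: δ+…+δ^5 = 2.2881 ≥ 0.9167.
So cooperation is sustainable.

No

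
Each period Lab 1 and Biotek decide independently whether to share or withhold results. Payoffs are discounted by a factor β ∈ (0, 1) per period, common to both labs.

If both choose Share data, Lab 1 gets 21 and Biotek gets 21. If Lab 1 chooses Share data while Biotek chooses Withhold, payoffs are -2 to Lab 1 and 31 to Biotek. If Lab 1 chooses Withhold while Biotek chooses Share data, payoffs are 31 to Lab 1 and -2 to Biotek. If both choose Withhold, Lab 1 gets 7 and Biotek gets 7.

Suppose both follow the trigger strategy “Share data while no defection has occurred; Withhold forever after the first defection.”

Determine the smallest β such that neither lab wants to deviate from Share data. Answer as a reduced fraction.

5/12

Cooperation forever yields 21 each period: 21/(1−β).
Deviating yields 31 once, then 7 forever: 31 + 7β/(1−β).
No profitable deviation requires 21/(1−β) ≥ 31 + 7β/(1−β).
Multiplying by (1−β): 21 ≥ 31(1−β) + 7β = 31 − 24β.
So 24β ≥ 10, i.e. β ≥ 10/24 = 5/12.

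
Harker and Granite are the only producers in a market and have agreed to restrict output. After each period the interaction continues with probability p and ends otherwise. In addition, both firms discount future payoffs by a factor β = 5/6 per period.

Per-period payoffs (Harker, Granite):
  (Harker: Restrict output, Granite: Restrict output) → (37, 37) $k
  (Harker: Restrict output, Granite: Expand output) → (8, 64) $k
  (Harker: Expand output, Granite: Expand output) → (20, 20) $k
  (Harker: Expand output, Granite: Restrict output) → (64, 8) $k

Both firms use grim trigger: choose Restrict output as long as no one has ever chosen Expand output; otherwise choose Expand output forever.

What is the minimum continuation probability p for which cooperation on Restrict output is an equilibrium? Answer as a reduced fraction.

With continuation probability p and discount β, the effective per-period discount factor is βp.
Grim-trigger IC: βp ≥ (64−37)/(64−20) = 27/44.
So p ≥ (27/44)/(5/6) = 81/110.

81/110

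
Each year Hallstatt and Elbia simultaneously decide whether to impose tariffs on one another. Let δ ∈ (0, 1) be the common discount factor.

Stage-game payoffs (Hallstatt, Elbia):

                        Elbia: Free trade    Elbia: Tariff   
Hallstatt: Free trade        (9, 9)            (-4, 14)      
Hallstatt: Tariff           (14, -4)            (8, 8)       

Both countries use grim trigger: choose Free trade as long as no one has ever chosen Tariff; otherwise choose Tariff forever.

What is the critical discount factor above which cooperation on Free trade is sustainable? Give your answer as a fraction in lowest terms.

One-period gain from deviating is 14 − 9 = 5. The loss is 9 − 8 = 1 in every subsequent period, with present value 1·δ/(1−δ).
Deviation is unprofitable when 1·δ/(1−δ) ≥ 5, i.e. δ/(1−δ) ≥ 5.
Equivalently δ ≥ 5/(5+1) = 5/6.

5/6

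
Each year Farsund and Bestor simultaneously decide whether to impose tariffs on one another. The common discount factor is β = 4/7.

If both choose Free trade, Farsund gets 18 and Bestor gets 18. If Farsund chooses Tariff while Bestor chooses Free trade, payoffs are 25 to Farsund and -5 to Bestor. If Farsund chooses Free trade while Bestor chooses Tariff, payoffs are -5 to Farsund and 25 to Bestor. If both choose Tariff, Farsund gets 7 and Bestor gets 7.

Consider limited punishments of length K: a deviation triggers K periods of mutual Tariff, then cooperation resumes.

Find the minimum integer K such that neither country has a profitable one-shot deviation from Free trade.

2

IC: β(1−β^K)/(1−β) ≥ (25−18)/(18−7) = 7/11.
With β = 4/7: need 1 − β^K ≥ 7/11·(1−4/7)/(4/7), i.e. β^K ≤ 0.5227.
Since (4/7)^1 = 0.5714 and (4/7)^2 = 0.3265, the smallest such K is 2.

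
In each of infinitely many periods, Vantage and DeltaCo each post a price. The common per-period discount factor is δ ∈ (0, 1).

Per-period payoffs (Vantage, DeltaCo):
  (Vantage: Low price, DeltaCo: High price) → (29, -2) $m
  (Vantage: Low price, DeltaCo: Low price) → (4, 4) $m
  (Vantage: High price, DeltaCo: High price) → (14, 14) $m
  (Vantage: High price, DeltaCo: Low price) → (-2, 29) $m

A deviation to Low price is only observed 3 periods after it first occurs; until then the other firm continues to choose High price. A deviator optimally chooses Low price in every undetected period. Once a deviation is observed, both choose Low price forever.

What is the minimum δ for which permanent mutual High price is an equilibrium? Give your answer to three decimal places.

Deviating for the 3 undetected periods gains 29−14 = 15 per period over cooperation, then loses 14−4 = 10 per period forever once punishment starts.
Gain: 15(1 + δ + … + δ^2); loss: 10·δ^3/(1−δ).
No profitable deviation ⇔ 15(1−δ^3) ≤ 10·δ^3, i.e. δ^3 ≥ 15/(15+10) = 3/5.
Hence δ ≥ (3/5)^(1/3) ≈ 0.843.

0.843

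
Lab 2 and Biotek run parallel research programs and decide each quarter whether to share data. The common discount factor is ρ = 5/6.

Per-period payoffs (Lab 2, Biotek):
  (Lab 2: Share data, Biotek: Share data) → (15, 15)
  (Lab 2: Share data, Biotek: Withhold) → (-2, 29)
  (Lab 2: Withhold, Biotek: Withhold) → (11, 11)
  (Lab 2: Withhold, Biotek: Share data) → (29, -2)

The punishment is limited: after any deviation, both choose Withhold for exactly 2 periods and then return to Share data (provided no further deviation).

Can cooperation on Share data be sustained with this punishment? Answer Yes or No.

No

Comparing payoff streams over the 3 periods until play realigns: cooperate → 15(1+ρ+…+ρ^2); deviate → 29 + 11(ρ+…+ρ^2).
Cooperation is sustained iff (15−11)(ρ+…+ρ^2) ≥ 29−15.
ρ+…+ρ^2 = 5/6·(1−(5/6)^2)/(1−5/6) = 1.5278, and (29−15)/(15−11) = 3.5000.
1.5278 < 3.5000, so cooperation is not sustainable.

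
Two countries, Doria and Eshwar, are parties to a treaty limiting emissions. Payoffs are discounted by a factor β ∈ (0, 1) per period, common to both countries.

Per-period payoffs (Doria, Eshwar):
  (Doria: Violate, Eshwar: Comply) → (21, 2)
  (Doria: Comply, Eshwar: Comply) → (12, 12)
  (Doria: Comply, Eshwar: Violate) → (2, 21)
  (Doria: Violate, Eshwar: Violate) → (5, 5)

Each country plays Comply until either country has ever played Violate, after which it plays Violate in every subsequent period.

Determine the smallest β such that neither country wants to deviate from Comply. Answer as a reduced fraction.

Cooperation forever yields 12 each period: 12/(1−β).
Deviating yields 21 once, then 5 forever: 21 + 5β/(1−β).
No profitable deviation requires 12/(1−β) ≥ 21 + 5β/(1−β).
Multiplying by (1−β): 12 ≥ 21(1−β) + 5β = 21 − 16β.
So 16β ≥ 9, i.e. β ≥ 9/16.

9/16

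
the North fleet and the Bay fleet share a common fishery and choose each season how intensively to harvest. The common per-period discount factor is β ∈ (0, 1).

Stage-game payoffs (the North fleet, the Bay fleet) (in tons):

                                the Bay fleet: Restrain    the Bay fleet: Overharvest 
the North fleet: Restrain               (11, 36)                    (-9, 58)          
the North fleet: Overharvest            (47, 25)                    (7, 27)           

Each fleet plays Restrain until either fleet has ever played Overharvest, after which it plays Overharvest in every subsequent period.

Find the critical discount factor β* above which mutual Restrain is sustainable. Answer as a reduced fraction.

the North fleet's threshold: (47−11)/(47−7) = 9/10.
the Bay fleet's threshold: (58−36)/(58−27) = 22/31.
9/10 > 22/31, so the North fleet binds and β* = 9/10.

9/10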